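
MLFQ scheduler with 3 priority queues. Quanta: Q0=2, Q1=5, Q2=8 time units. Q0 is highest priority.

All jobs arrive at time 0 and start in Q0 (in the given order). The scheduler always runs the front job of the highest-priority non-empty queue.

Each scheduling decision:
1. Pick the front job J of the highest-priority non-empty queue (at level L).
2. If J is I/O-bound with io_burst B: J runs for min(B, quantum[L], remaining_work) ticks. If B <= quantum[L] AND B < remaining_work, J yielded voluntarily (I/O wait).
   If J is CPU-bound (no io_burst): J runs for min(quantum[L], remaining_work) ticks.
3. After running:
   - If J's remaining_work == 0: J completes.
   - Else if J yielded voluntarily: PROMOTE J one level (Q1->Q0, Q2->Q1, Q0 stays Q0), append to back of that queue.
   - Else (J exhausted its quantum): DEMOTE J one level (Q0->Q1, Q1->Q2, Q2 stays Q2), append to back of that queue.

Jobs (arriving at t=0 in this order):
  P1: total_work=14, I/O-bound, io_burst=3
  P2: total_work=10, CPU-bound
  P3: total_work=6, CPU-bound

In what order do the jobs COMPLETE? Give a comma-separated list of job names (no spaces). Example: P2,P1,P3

t=0-2: P1@Q0 runs 2, rem=12, quantum used, demote→Q1. Q0=[P2,P3] Q1=[P1] Q2=[]
t=2-4: P2@Q0 runs 2, rem=8, quantum used, demote→Q1. Q0=[P3] Q1=[P1,P2] Q2=[]
t=4-6: P3@Q0 runs 2, rem=4, quantum used, demote→Q1. Q0=[] Q1=[P1,P2,P3] Q2=[]
t=6-9: P1@Q1 runs 3, rem=9, I/O yield, promote→Q0. Q0=[P1] Q1=[P2,P3] Q2=[]
t=9-11: P1@Q0 runs 2, rem=7, quantum used, demote→Q1. Q0=[] Q1=[P2,P3,P1] Q2=[]
t=11-16: P2@Q1 runs 5, rem=3, quantum used, demote→Q2. Q0=[] Q1=[P3,P1] Q2=[P2]
t=16-20: P3@Q1 runs 4, rem=0, completes. Q0=[] Q1=[P1] Q2=[P2]
t=20-23: P1@Q1 runs 3, rem=4, I/O yield, promote→Q0. Q0=[P1] Q1=[] Q2=[P2]
t=23-25: P1@Q0 runs 2, rem=2, quantum used, demote→Q1. Q0=[] Q1=[P1] Q2=[P2]
t=25-27: P1@Q1 runs 2, rem=0, completes. Q0=[] Q1=[] Q2=[P2]
t=27-30: P2@Q2 runs 3, rem=0, completes. Q0=[] Q1=[] Q2=[]

Answer: P3,P1,P2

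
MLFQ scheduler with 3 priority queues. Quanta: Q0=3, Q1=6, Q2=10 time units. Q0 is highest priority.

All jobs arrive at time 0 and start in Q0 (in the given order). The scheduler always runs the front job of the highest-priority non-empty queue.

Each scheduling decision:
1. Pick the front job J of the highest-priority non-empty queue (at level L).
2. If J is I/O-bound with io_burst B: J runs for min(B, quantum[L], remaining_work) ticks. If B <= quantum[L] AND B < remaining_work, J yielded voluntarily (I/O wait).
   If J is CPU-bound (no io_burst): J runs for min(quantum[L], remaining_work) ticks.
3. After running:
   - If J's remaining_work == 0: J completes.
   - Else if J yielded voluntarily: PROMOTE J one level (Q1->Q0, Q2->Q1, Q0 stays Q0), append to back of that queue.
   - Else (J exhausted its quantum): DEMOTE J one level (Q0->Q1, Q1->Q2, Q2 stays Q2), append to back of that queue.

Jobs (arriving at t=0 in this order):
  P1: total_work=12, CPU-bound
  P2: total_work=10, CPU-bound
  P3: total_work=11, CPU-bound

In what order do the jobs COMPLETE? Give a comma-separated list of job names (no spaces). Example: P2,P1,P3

Answer: P1,P2,P3

Derivation:
t=0-3: P1@Q0 runs 3, rem=9, quantum used, demote→Q1. Q0=[P2,P3] Q1=[P1] Q2=[]
t=3-6: P2@Q0 runs 3, rem=7, quantum used, demote→Q1. Q0=[P3] Q1=[P1,P2] Q2=[]
t=6-9: P3@Q0 runs 3, rem=8, quantum used, demote→Q1. Q0=[] Q1=[P1,P2,P3] Q2=[]
t=9-15: P1@Q1 runs 6, rem=3, quantum used, demote→Q2. Q0=[] Q1=[P2,P3] Q2=[P1]
t=15-21: P2@Q1 runs 6, rem=1, quantum used, demote→Q2. Q0=[] Q1=[P3] Q2=[P1,P2]
t=21-27: P3@Q1 runs 6, rem=2, quantum used, demote→Q2. Q0=[] Q1=[] Q2=[P1,P2,P3]
t=27-30: P1@Q2 runs 3, rem=0, completes. Q0=[] Q1=[] Q2=[P2,P3]
t=30-31: P2@Q2 runs 1, rem=0, completes. Q0=[] Q1=[] Q2=[P3]
t=31-33: P3@Q2 runs 2, rem=0, completes. Q0=[] Q1=[] Q2=[]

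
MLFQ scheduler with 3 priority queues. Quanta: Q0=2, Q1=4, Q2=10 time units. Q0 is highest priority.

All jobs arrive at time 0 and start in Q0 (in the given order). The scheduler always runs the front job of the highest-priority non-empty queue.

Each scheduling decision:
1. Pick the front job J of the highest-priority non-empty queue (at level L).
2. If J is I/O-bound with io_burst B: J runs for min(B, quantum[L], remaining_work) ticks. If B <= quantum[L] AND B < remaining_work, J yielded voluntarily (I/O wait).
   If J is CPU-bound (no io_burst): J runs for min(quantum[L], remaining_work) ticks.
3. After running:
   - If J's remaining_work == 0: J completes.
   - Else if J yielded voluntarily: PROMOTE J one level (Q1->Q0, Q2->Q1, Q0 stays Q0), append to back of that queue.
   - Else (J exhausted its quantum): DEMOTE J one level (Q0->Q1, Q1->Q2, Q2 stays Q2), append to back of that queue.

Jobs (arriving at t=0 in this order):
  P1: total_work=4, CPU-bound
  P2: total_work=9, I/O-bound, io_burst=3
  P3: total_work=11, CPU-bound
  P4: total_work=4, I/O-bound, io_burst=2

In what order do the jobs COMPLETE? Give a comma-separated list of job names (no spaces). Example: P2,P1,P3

t=0-2: P1@Q0 runs 2, rem=2, quantum used, demote→Q1. Q0=[P2,P3,P4] Q1=[P1] Q2=[]
t=2-4: P2@Q0 runs 2, rem=7, quantum used, demote→Q1. Q0=[P3,P4] Q1=[P1,P2] Q2=[]
t=4-6: P3@Q0 runs 2, rem=9, quantum used, demote→Q1. Q0=[P4] Q1=[P1,P2,P3] Q2=[]
t=6-8: P4@Q0 runs 2, rem=2, I/O yield, promote→Q0. Q0=[P4] Q1=[P1,P2,P3] Q2=[]
t=8-10: P4@Q0 runs 2, rem=0, completes. Q0=[] Q1=[P1,P2,P3] Q2=[]
t=10-12: P1@Q1 runs 2, rem=0, completes. Q0=[] Q1=[P2,P3] Q2=[]
t=12-15: P2@Q1 runs 3, rem=4, I/O yield, promote→Q0. Q0=[P2] Q1=[P3] Q2=[]
t=15-17: P2@Q0 runs 2, rem=2, quantum used, demote→Q1. Q0=[] Q1=[P3,P2] Q2=[]
t=17-21: P3@Q1 runs 4, rem=5, quantum used, demote→Q2. Q0=[] Q1=[P2] Q2=[P3]
t=21-23: P2@Q1 runs 2, rem=0, completes. Q0=[] Q1=[] Q2=[P3]
t=23-28: P3@Q2 runs 5, rem=0, completes. Q0=[] Q1=[] Q2=[]

Answer: P4,P1,P2,P3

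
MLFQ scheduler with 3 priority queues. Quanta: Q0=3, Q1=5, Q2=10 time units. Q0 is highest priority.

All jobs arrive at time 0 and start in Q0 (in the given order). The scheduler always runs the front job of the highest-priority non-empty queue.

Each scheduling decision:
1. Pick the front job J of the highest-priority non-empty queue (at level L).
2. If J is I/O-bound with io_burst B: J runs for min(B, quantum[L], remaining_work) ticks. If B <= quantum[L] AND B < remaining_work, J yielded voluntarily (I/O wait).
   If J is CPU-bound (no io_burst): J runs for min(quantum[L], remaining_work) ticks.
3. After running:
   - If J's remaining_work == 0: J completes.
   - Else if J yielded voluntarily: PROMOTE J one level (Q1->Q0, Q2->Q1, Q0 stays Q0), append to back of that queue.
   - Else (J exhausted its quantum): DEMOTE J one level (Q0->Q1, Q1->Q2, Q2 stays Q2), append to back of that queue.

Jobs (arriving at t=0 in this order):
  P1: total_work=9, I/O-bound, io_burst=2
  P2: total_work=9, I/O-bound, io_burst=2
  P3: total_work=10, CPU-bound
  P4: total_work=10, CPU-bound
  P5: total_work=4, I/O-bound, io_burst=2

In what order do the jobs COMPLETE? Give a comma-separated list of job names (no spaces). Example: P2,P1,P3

t=0-2: P1@Q0 runs 2, rem=7, I/O yield, promote→Q0. Q0=[P2,P3,P4,P5,P1] Q1=[] Q2=[]
t=2-4: P2@Q0 runs 2, rem=7, I/O yield, promote→Q0. Q0=[P3,P4,P5,P1,P2] Q1=[] Q2=[]
t=4-7: P3@Q0 runs 3, rem=7, quantum used, demote→Q1. Q0=[P4,P5,P1,P2] Q1=[P3] Q2=[]
t=7-10: P4@Q0 runs 3, rem=7, quantum used, demote→Q1. Q0=[P5,P1,P2] Q1=[P3,P4] Q2=[]
t=10-12: P5@Q0 runs 2, rem=2, I/O yield, promote→Q0. Q0=[P1,P2,P5] Q1=[P3,P4] Q2=[]
t=12-14: P1@Q0 runs 2, rem=5, I/O yield, promote→Q0. Q0=[P2,P5,P1] Q1=[P3,P4] Q2=[]
t=14-16: P2@Q0 runs 2, rem=5, I/O yield, promote→Q0. Q0=[P5,P1,P2] Q1=[P3,P4] Q2=[]
t=16-18: P5@Q0 runs 2, rem=0, completes. Q0=[P1,P2] Q1=[P3,P4] Q2=[]
t=18-20: P1@Q0 runs 2, rem=3, I/O yield, promote→Q0. Q0=[P2,P1] Q1=[P3,P4] Q2=[]
t=20-22: P2@Q0 runs 2, rem=3, I/O yield, promote→Q0. Q0=[P1,P2] Q1=[P3,P4] Q2=[]
t=22-24: P1@Q0 runs 2, rem=1, I/O yield, promote→Q0. Q0=[P2,P1] Q1=[P3,P4] Q2=[]
t=24-26: P2@Q0 runs 2, rem=1, I/O yield, promote→Q0. Q0=[P1,P2] Q1=[P3,P4] Q2=[]
t=26-27: P1@Q0 runs 1, rem=0, completes. Q0=[P2] Q1=[P3,P4] Q2=[]
t=27-28: P2@Q0 runs 1, rem=0, completes. Q0=[] Q1=[P3,P4] Q2=[]
t=28-33: P3@Q1 runs 5, rem=2, quantum used, demote→Q2. Q0=[] Q1=[P4] Q2=[P3]
t=33-38: P4@Q1 runs 5, rem=2, quantum used, demote→Q2. Q0=[] Q1=[] Q2=[P3,P4]
t=38-40: P3@Q2 runs 2, rem=0, completes. Q0=[] Q1=[] Q2=[P4]
t=40-42: P4@Q2 runs 2, rem=0, completes. Q0=[] Q1=[] Q2=[]

Answer: P5,P1,P2,P3,P4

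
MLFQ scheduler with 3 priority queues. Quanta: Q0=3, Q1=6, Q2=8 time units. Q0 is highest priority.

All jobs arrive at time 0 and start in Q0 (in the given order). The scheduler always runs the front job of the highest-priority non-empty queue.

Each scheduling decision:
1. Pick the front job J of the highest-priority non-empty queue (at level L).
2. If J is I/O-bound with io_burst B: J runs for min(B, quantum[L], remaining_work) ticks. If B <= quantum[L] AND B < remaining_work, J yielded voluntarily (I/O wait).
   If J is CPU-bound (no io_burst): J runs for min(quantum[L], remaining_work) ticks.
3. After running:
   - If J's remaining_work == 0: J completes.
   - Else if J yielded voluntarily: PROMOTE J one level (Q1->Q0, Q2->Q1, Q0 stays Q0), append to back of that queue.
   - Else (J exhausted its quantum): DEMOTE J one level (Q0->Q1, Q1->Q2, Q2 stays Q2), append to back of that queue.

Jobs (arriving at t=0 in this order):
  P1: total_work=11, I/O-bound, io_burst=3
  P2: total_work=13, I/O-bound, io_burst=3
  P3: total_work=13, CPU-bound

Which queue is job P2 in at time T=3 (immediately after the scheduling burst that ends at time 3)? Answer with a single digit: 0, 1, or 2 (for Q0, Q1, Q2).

t=0-3: P1@Q0 runs 3, rem=8, I/O yield, promote→Q0. Q0=[P2,P3,P1] Q1=[] Q2=[]
t=3-6: P2@Q0 runs 3, rem=10, I/O yield, promote→Q0. Q0=[P3,P1,P2] Q1=[] Q2=[]
t=6-9: P3@Q0 runs 3, rem=10, quantum used, demote→Q1. Q0=[P1,P2] Q1=[P3] Q2=[]
t=9-12: P1@Q0 runs 3, rem=5, I/O yield, promote→Q0. Q0=[P2,P1] Q1=[P3] Q2=[]
t=12-15: P2@Q0 runs 3, rem=7, I/O yield, promote→Q0. Q0=[P1,P2] Q1=[P3] Q2=[]
t=15-18: P1@Q0 runs 3, rem=2, I/O yield, promote→Q0. Q0=[P2,P1] Q1=[P3] Q2=[]
t=18-21: P2@Q0 runs 3, rem=4, I/O yield, promote→Q0. Q0=[P1,P2] Q1=[P3] Q2=[]
t=21-23: P1@Q0 runs 2, rem=0, completes. Q0=[P2] Q1=[P3] Q2=[]
t=23-26: P2@Q0 runs 3, rem=1, I/O yield, promote→Q0. Q0=[P2] Q1=[P3] Q2=[]
t=26-27: P2@Q0 runs 1, rem=0, completes. Q0=[] Q1=[P3] Q2=[]
t=27-33: P3@Q1 runs 6, rem=4, quantum used, demote→Q2. Q0=[] Q1=[] Q2=[P3]
t=33-37: P3@Q2 runs 4, rem=0, completes. Q0=[] Q1=[] Q2=[]

Answer: 0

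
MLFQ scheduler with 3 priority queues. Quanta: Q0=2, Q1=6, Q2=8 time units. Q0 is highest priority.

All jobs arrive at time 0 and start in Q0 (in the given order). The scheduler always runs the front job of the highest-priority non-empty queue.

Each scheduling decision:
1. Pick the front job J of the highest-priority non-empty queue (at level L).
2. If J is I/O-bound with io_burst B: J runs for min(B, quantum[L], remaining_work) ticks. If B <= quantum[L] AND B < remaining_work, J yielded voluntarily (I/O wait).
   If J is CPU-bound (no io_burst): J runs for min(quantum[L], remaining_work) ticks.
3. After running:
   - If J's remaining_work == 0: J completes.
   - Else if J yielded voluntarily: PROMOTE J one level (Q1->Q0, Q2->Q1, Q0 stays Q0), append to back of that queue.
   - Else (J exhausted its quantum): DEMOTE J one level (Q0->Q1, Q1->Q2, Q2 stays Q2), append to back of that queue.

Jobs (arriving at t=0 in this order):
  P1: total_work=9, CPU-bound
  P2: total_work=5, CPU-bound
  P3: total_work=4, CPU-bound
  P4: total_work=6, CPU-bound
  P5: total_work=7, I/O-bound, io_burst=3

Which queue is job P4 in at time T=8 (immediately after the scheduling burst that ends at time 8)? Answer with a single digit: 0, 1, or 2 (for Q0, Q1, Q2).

Answer: 1

Derivation:
t=0-2: P1@Q0 runs 2, rem=7, quantum used, demote→Q1. Q0=[P2,P3,P4,P5] Q1=[P1] Q2=[]
t=2-4: P2@Q0 runs 2, rem=3, quantum used, demote→Q1. Q0=[P3,P4,P5] Q1=[P1,P2] Q2=[]
t=4-6: P3@Q0 runs 2, rem=2, quantum used, demote→Q1. Q0=[P4,P5] Q1=[P1,P2,P3] Q2=[]
t=6-8: P4@Q0 runs 2, rem=4, quantum used, demote→Q1. Q0=[P5] Q1=[P1,P2,P3,P4] Q2=[]
t=8-10: P5@Q0 runs 2, rem=5, quantum used, demote→Q1. Q0=[] Q1=[P1,P2,P3,P4,P5] Q2=[]
t=10-16: P1@Q1 runs 6, rem=1, quantum used, demote→Q2. Q0=[] Q1=[P2,P3,P4,P5] Q2=[P1]
t=16-19: P2@Q1 runs 3, rem=0, completes. Q0=[] Q1=[P3,P4,P5] Q2=[P1]
t=19-21: P3@Q1 runs 2, rem=0, completes. Q0=[] Q1=[P4,P5] Q2=[P1]
t=21-25: P4@Q1 runs 4, rem=0, completes. Q0=[] Q1=[P5] Q2=[P1]
t=25-28: P5@Q1 runs 3, rem=2, I/O yield, promote→Q0. Q0=[P5] Q1=[] Q2=[P1]
t=28-30: P5@Q0 runs 2, rem=0, completes. Q0=[] Q1=[] Q2=[P1]
t=30-31: P1@Q2 runs 1, rem=0, completes. Q0=[] Q1=[] Q2=[]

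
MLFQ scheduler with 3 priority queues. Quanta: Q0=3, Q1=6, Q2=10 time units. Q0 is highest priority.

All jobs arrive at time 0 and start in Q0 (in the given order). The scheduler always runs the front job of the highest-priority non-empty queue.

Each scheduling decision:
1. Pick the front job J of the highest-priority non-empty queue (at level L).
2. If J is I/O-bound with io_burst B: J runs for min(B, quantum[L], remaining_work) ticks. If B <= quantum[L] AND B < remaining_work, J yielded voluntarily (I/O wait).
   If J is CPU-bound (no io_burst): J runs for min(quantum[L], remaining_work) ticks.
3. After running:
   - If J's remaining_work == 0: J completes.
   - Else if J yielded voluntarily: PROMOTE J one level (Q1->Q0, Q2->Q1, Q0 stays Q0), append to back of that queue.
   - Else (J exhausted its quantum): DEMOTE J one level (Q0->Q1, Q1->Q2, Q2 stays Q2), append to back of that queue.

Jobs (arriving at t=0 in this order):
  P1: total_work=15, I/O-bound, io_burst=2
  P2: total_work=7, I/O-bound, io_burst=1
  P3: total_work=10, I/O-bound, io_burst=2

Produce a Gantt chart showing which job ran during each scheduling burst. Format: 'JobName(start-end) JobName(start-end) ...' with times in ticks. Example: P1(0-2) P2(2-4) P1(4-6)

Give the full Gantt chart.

Answer: P1(0-2) P2(2-3) P3(3-5) P1(5-7) P2(7-8) P3(8-10) P1(10-12) P2(12-13) P3(13-15) P1(15-17) P2(17-18) P3(18-20) P1(20-22) P2(22-23) P3(23-25) P1(25-27) P2(27-28) P1(28-30) P2(30-31) P1(31-32)

Derivation:
t=0-2: P1@Q0 runs 2, rem=13, I/O yield, promote→Q0. Q0=[P2,P3,P1] Q1=[] Q2=[]
t=2-3: P2@Q0 runs 1, rem=6, I/O yield, promote→Q0. Q0=[P3,P1,P2] Q1=[] Q2=[]
t=3-5: P3@Q0 runs 2, rem=8, I/O yield, promote→Q0. Q0=[P1,P2,P3] Q1=[] Q2=[]
t=5-7: P1@Q0 runs 2, rem=11, I/O yield, promote→Q0. Q0=[P2,P3,P1] Q1=[] Q2=[]
t=7-8: P2@Q0 runs 1, rem=5, I/O yield, promote→Q0. Q0=[P3,P1,P2] Q1=[] Q2=[]
t=8-10: P3@Q0 runs 2, rem=6, I/O yield, promote→Q0. Q0=[P1,P2,P3] Q1=[] Q2=[]
t=10-12: P1@Q0 runs 2, rem=9, I/O yield, promote→Q0. Q0=[P2,P3,P1] Q1=[] Q2=[]
t=12-13: P2@Q0 runs 1, rem=4, I/O yield, promote→Q0. Q0=[P3,P1,P2] Q1=[] Q2=[]
t=13-15: P3@Q0 runs 2, rem=4, I/O yield, promote→Q0. Q0=[P1,P2,P3] Q1=[] Q2=[]
t=15-17: P1@Q0 runs 2, rem=7, I/O yield, promote→Q0. Q0=[P2,P3,P1] Q1=[] Q2=[]
t=17-18: P2@Q0 runs 1, rem=3, I/O yield, promote→Q0. Q0=[P3,P1,P2] Q1=[] Q2=[]
t=18-20: P3@Q0 runs 2, rem=2, I/O yield, promote→Q0. Q0=[P1,P2,P3] Q1=[] Q2=[]
t=20-22: P1@Q0 runs 2, rem=5, I/O yield, promote→Q0. Q0=[P2,P3,P1] Q1=[] Q2=[]
t=22-23: P2@Q0 runs 1, rem=2, I/O yield, promote→Q0. Q0=[P3,P1,P2] Q1=[] Q2=[]
t=23-25: P3@Q0 runs 2, rem=0, completes. Q0=[P1,P2] Q1=[] Q2=[]
t=25-27: P1@Q0 runs 2, rem=3, I/O yield, promote→Q0. Q0=[P2,P1] Q1=[] Q2=[]
t=27-28: P2@Q0 runs 1, rem=1, I/O yield, promote→Q0. Q0=[P1,P2] Q1=[] Q2=[]
t=28-30: P1@Q0 runs 2, rem=1, I/O yield, promote→Q0. Q0=[P2,P1] Q1=[] Q2=[]
t=30-31: P2@Q0 runs 1, rem=0, completes. Q0=[P1] Q1=[] Q2=[]
t=31-32: P1@Q0 runs 1, rem=0, completes. Q0=[] Q1=[] Q2=[]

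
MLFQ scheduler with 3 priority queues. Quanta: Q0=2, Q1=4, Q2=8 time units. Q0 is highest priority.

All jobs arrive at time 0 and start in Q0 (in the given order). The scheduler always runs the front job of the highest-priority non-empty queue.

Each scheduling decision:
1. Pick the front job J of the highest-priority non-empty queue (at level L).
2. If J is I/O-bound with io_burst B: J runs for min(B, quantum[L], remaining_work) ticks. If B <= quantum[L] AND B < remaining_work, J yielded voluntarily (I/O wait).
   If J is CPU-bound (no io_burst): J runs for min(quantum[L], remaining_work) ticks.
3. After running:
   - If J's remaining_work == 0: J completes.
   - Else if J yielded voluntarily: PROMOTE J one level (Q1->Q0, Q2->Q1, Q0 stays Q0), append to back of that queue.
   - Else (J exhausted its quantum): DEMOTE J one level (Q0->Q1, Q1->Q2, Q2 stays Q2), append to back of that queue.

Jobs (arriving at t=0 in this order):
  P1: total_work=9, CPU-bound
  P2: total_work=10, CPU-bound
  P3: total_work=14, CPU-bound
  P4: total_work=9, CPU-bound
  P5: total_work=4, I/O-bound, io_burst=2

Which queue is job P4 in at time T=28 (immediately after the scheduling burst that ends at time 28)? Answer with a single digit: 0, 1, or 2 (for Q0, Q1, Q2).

Answer: 2

Derivation:
t=0-2: P1@Q0 runs 2, rem=7, quantum used, demote→Q1. Q0=[P2,P3,P4,P5] Q1=[P1] Q2=[]
t=2-4: P2@Q0 runs 2, rem=8, quantum used, demote→Q1. Q0=[P3,P4,P5] Q1=[P1,P2] Q2=[]
t=4-6: P3@Q0 runs 2, rem=12, quantum used, demote→Q1. Q0=[P4,P5] Q1=[P1,P2,P3] Q2=[]
t=6-8: P4@Q0 runs 2, rem=7, quantum used, demote→Q1. Q0=[P5] Q1=[P1,P2,P3,P4] Q2=[]
t=8-10: P5@Q0 runs 2, rem=2, I/O yield, promote→Q0. Q0=[P5] Q1=[P1,P2,P3,P4] Q2=[]
t=10-12: P5@Q0 runs 2, rem=0, completes. Q0=[] Q1=[P1,P2,P3,P4] Q2=[]
t=12-16: P1@Q1 runs 4, rem=3, quantum used, demote→Q2. Q0=[] Q1=[P2,P3,P4] Q2=[P1]
t=16-20: P2@Q1 runs 4, rem=4, quantum used, demote→Q2. Q0=[] Q1=[P3,P4] Q2=[P1,P2]
t=20-24: P3@Q1 runs 4, rem=8, quantum used, demote→Q2. Q0=[] Q1=[P4] Q2=[P1,P2,P3]
t=24-28: P4@Q1 runs 4, rem=3, quantum used, demote→Q2. Q0=[] Q1=[] Q2=[P1,P2,P3,P4]
t=28-31: P1@Q2 runs 3, rem=0, completes. Q0=[] Q1=[] Q2=[P2,P3,P4]
t=31-35: P2@Q2 runs 4, rem=0, completes. Q0=[] Q1=[] Q2=[P3,P4]
t=35-43: P3@Q2 runs 8, rem=0, completes. Q0=[] Q1=[] Q2=[P4]
t=43-46: P4@Q2 runs 3, rem=0, completes. Q0=[] Q1=[] Q2=[]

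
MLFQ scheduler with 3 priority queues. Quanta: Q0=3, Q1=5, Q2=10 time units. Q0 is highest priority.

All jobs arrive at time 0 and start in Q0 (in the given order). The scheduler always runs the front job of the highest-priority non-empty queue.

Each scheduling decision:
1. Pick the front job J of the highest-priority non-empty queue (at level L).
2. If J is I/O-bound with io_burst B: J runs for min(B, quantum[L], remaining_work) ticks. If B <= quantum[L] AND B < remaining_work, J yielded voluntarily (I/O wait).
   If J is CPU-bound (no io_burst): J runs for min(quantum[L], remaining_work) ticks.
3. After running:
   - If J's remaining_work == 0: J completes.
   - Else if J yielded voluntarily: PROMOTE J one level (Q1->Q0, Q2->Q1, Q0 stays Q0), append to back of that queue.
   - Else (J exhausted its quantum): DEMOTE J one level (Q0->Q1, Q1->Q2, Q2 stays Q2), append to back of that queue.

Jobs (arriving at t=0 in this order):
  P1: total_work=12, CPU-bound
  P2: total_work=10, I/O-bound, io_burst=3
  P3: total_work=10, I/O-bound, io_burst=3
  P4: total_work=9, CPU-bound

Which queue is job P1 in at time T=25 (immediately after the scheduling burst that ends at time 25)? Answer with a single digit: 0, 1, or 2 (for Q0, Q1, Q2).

t=0-3: P1@Q0 runs 3, rem=9, quantum used, demote→Q1. Q0=[P2,P3,P4] Q1=[P1] Q2=[]
t=3-6: P2@Q0 runs 3, rem=7, I/O yield, promote→Q0. Q0=[P3,P4,P2] Q1=[P1] Q2=[]
t=6-9: P3@Q0 runs 3, rem=7, I/O yield, promote→Q0. Q0=[P4,P2,P3] Q1=[P1] Q2=[]
t=9-12: P4@Q0 runs 3, rem=6, quantum used, demote→Q1. Q0=[P2,P3] Q1=[P1,P4] Q2=[]
t=12-15: P2@Q0 runs 3, rem=4, I/O yield, promote→Q0. Q0=[P3,P2] Q1=[P1,P4] Q2=[]
t=15-18: P3@Q0 runs 3, rem=4, I/O yield, promote→Q0. Q0=[P2,P3] Q1=[P1,P4] Q2=[]
t=18-21: P2@Q0 runs 3, rem=1, I/O yield, promote→Q0. Q0=[P3,P2] Q1=[P1,P4] Q2=[]
t=21-24: P3@Q0 runs 3, rem=1, I/O yield, promote→Q0. Q0=[P2,P3] Q1=[P1,P4] Q2=[]
t=24-25: P2@Q0 runs 1, rem=0, completes. Q0=[P3] Q1=[P1,P4] Q2=[]
t=25-26: P3@Q0 runs 1, rem=0, completes. Q0=[] Q1=[P1,P4] Q2=[]
t=26-31: P1@Q1 runs 5, rem=4, quantum used, demote→Q2. Q0=[] Q1=[P4] Q2=[P1]
t=31-36: P4@Q1 runs 5, rem=1, quantum used, demote→Q2. Q0=[] Q1=[] Q2=[P1,P4]
t=36-40: P1@Q2 runs 4, rem=0, completes. Q0=[] Q1=[] Q2=[P4]
t=40-41: P4@Q2 runs 1, rem=0, completes. Q0=[] Q1=[] Q2=[]

Answer: 1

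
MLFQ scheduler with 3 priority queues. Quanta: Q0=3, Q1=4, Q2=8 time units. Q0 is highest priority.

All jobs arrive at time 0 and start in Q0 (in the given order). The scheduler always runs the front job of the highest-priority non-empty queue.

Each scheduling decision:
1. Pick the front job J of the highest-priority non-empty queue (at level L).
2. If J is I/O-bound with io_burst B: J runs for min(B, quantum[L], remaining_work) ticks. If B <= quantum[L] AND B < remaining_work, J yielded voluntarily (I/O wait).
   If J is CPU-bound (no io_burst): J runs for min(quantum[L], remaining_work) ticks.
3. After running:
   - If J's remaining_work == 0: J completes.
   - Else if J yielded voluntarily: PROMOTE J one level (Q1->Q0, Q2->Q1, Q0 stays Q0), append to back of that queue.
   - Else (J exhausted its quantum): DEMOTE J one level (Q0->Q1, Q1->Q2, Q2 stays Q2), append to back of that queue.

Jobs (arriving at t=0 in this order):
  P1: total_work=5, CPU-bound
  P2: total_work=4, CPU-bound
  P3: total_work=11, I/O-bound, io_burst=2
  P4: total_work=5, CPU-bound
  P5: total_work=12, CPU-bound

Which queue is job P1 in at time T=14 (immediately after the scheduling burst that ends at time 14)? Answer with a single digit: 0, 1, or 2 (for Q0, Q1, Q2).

t=0-3: P1@Q0 runs 3, rem=2, quantum used, demote→Q1. Q0=[P2,P3,P4,P5] Q1=[P1] Q2=[]
t=3-6: P2@Q0 runs 3, rem=1, quantum used, demote→Q1. Q0=[P3,P4,P5] Q1=[P1,P2] Q2=[]
t=6-8: P3@Q0 runs 2, rem=9, I/O yield, promote→Q0. Q0=[P4,P5,P3] Q1=[P1,P2] Q2=[]
t=8-11: P4@Q0 runs 3, rem=2, quantum used, demote→Q1. Q0=[P5,P3] Q1=[P1,P2,P4] Q2=[]
t=11-14: P5@Q0 runs 3, rem=9, quantum used, demote→Q1. Q0=[P3] Q1=[P1,P2,P4,P5] Q2=[]
t=14-16: P3@Q0 runs 2, rem=7, I/O yield, promote→Q0. Q0=[P3] Q1=[P1,P2,P4,P5] Q2=[]
t=16-18: P3@Q0 runs 2, rem=5, I/O yield, promote→Q0. Q0=[P3] Q1=[P1,P2,P4,P5] Q2=[]
t=18-20: P3@Q0 runs 2, rem=3, I/O yield, promote→Q0. Q0=[P3] Q1=[P1,P2,P4,P5] Q2=[]
t=20-22: P3@Q0 runs 2, rem=1, I/O yield, promote→Q0. Q0=[P3] Q1=[P1,P2,P4,P5] Q2=[]
t=22-23: P3@Q0 runs 1, rem=0, completes. Q0=[] Q1=[P1,P2,P4,P5] Q2=[]
t=23-25: P1@Q1 runs 2, rem=0, completes. Q0=[] Q1=[P2,P4,P5] Q2=[]
t=25-26: P2@Q1 runs 1, rem=0, completes. Q0=[] Q1=[P4,P5] Q2=[]
t=26-28: P4@Q1 runs 2, rem=0, completes. Q0=[] Q1=[P5] Q2=[]
t=28-32: P5@Q1 runs 4, rem=5, quantum used, demote→Q2. Q0=[] Q1=[] Q2=[P5]
t=32-37: P5@Q2 runs 5, rem=0, completes. Q0=[] Q1=[] Q2=[]

Answer: 1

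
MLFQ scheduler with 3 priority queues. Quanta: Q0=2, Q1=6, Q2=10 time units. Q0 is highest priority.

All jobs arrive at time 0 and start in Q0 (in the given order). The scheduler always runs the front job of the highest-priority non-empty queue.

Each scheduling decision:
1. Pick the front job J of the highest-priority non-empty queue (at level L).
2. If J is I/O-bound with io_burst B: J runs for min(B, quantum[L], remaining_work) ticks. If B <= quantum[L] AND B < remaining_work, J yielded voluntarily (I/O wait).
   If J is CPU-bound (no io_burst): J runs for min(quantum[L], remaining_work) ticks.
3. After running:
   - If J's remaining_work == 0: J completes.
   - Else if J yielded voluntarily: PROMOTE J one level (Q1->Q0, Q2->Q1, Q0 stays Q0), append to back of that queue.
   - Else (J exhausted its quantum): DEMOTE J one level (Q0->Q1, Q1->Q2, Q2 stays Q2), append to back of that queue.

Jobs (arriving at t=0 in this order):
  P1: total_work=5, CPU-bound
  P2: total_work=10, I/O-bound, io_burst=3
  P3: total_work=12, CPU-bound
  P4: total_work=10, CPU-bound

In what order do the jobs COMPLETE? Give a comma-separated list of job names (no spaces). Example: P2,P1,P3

Answer: P1,P2,P3,P4

Derivation:
t=0-2: P1@Q0 runs 2, rem=3, quantum used, demote→Q1. Q0=[P2,P3,P4] Q1=[P1] Q2=[]
t=2-4: P2@Q0 runs 2, rem=8, quantum used, demote→Q1. Q0=[P3,P4] Q1=[P1,P2] Q2=[]
t=4-6: P3@Q0 runs 2, rem=10, quantum used, demote→Q1. Q0=[P4] Q1=[P1,P2,P3] Q2=[]
t=6-8: P4@Q0 runs 2, rem=8, quantum used, demote→Q1. Q0=[] Q1=[P1,P2,P3,P4] Q2=[]
t=8-11: P1@Q1 runs 3, rem=0, completes. Q0=[] Q1=[P2,P3,P4] Q2=[]
t=11-14: P2@Q1 runs 3, rem=5, I/O yield, promote→Q0. Q0=[P2] Q1=[P3,P4] Q2=[]
t=14-16: P2@Q0 runs 2, rem=3, quantum used, demote→Q1. Q0=[] Q1=[P3,P4,P2] Q2=[]
t=16-22: P3@Q1 runs 6, rem=4, quantum used, demote→Q2. Q0=[] Q1=[P4,P2] Q2=[P3]
t=22-28: P4@Q1 runs 6, rem=2, quantum used, demote→Q2. Q0=[] Q1=[P2] Q2=[P3,P4]
t=28-31: P2@Q1 runs 3, rem=0, completes. Q0=[] Q1=[] Q2=[P3,P4]
t=31-35: P3@Q2 runs 4, rem=0, completes. Q0=[] Q1=[] Q2=[P4]
t=35-37: P4@Q2 runs 2, rem=0, completes. Q0=[] Q1=[] Q2=[]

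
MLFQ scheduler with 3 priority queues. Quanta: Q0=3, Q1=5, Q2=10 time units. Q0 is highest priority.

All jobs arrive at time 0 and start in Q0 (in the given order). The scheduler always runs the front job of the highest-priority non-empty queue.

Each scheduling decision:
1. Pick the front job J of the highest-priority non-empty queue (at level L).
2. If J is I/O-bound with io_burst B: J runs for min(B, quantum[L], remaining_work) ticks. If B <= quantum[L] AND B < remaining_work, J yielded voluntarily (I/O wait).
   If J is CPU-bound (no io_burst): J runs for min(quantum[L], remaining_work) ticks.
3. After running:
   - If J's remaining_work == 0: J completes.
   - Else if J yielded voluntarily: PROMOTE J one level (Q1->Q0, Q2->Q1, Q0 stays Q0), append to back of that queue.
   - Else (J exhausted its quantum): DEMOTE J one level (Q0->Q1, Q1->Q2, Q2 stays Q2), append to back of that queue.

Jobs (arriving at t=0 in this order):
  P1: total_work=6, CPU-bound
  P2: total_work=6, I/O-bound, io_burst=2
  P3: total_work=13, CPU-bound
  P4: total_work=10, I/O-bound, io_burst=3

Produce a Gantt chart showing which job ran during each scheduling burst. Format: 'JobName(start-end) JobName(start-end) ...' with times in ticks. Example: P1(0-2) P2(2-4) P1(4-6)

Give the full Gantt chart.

Answer: P1(0-3) P2(3-5) P3(5-8) P4(8-11) P2(11-13) P4(13-16) P2(16-18) P4(18-21) P4(21-22) P1(22-25) P3(25-30) P3(30-35)

Derivation:
t=0-3: P1@Q0 runs 3, rem=3, quantum used, demote→Q1. Q0=[P2,P3,P4] Q1=[P1] Q2=[]
t=3-5: P2@Q0 runs 2, rem=4, I/O yield, promote→Q0. Q0=[P3,P4,P2] Q1=[P1] Q2=[]
t=5-8: P3@Q0 runs 3, rem=10, quantum used, demote→Q1. Q0=[P4,P2] Q1=[P1,P3] Q2=[]
t=8-11: P4@Q0 runs 3, rem=7, I/O yield, promote→Q0. Q0=[P2,P4] Q1=[P1,P3] Q2=[]
t=11-13: P2@Q0 runs 2, rem=2, I/O yield, promote→Q0. Q0=[P4,P2] Q1=[P1,P3] Q2=[]
t=13-16: P4@Q0 runs 3, rem=4, I/O yield, promote→Q0. Q0=[P2,P4] Q1=[P1,P3] Q2=[]
t=16-18: P2@Q0 runs 2, rem=0, completes. Q0=[P4] Q1=[P1,P3] Q2=[]
t=18-21: P4@Q0 runs 3, rem=1, I/O yield, promote→Q0. Q0=[P4] Q1=[P1,P3] Q2=[]
t=21-22: P4@Q0 runs 1, rem=0, completes. Q0=[] Q1=[P1,P3] Q2=[]
t=22-25: P1@Q1 runs 3, rem=0, completes. Q0=[] Q1=[P3] Q2=[]
t=25-30: P3@Q1 runs 5, rem=5, quantum used, demote→Q2. Q0=[] Q1=[] Q2=[P3]
t=30-35: P3@Q2 runs 5, rem=0, completes. Q0=[] Q1=[] Q2=[]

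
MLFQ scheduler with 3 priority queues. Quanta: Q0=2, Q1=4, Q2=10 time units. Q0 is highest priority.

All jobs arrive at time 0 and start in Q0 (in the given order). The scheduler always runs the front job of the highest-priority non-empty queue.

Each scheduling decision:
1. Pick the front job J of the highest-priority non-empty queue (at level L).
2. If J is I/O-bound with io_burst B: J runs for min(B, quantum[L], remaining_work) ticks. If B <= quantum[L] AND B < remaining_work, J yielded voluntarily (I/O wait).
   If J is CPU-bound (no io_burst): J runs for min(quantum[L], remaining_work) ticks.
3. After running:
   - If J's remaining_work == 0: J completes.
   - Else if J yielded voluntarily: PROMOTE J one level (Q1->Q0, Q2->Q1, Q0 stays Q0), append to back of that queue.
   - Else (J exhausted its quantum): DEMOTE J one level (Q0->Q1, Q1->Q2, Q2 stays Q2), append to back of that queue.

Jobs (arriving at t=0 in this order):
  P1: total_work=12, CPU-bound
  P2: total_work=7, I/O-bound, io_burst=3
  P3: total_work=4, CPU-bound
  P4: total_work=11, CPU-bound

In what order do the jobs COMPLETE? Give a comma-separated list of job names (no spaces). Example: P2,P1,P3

Answer: P2,P3,P1,P4

Derivation:
t=0-2: P1@Q0 runs 2, rem=10, quantum used, demote→Q1. Q0=[P2,P3,P4] Q1=[P1] Q2=[]
t=2-4: P2@Q0 runs 2, rem=5, quantum used, demote→Q1. Q0=[P3,P4] Q1=[P1,P2] Q2=[]
t=4-6: P3@Q0 runs 2, rem=2, quantum used, demote→Q1. Q0=[P4] Q1=[P1,P2,P3] Q2=[]
t=6-8: P4@Q0 runs 2, rem=9, quantum used, demote→Q1. Q0=[] Q1=[P1,P2,P3,P4] Q2=[]
t=8-12: P1@Q1 runs 4, rem=6, quantum used, demote→Q2. Q0=[] Q1=[P2,P3,P4] Q2=[P1]
t=12-15: P2@Q1 runs 3, rem=2, I/O yield, promote→Q0. Q0=[P2] Q1=[P3,P4] Q2=[P1]
t=15-17: P2@Q0 runs 2, rem=0, completes. Q0=[] Q1=[P3,P4] Q2=[P1]
t=17-19: P3@Q1 runs 2, rem=0, completes. Q0=[] Q1=[P4] Q2=[P1]
t=19-23: P4@Q1 runs 4, rem=5, quantum used, demote→Q2. Q0=[] Q1=[] Q2=[P1,P4]
t=23-29: P1@Q2 runs 6, rem=0, completes. Q0=[] Q1=[] Q2=[P4]
t=29-34: P4@Q2 runs 5, rem=0, completes. Q0=[] Q1=[] Q2=[]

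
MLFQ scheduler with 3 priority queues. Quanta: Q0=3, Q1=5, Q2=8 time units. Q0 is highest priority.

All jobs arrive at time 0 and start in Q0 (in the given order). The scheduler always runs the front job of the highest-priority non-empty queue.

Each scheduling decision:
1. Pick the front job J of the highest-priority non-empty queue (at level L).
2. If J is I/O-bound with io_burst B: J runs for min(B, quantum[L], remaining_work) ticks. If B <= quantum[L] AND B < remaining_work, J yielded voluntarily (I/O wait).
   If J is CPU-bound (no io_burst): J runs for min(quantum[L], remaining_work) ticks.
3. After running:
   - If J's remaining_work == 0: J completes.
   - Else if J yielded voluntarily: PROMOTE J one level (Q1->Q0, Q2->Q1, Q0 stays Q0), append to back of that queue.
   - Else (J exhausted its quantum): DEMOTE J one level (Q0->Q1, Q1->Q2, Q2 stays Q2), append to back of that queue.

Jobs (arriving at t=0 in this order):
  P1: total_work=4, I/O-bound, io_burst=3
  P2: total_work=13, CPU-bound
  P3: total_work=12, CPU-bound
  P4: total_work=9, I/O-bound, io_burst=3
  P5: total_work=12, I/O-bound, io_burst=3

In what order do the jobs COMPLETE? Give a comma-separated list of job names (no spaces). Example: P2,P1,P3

Answer: P1,P4,P5,P2,P3

Derivation:
t=0-3: P1@Q0 runs 3, rem=1, I/O yield, promote→Q0. Q0=[P2,P3,P4,P5,P1] Q1=[] Q2=[]
t=3-6: P2@Q0 runs 3, rem=10, quantum used, demote→Q1. Q0=[P3,P4,P5,P1] Q1=[P2] Q2=[]
t=6-9: P3@Q0 runs 3, rem=9, quantum used, demote→Q1. Q0=[P4,P5,P1] Q1=[P2,P3] Q2=[]
t=9-12: P4@Q0 runs 3, rem=6, I/O yield, promote→Q0. Q0=[P5,P1,P4] Q1=[P2,P3] Q2=[]
t=12-15: P5@Q0 runs 3, rem=9, I/O yield, promote→Q0. Q0=[P1,P4,P5] Q1=[P2,P3] Q2=[]
t=15-16: P1@Q0 runs 1, rem=0, completes. Q0=[P4,P5] Q1=[P2,P3] Q2=[]
t=16-19: P4@Q0 runs 3, rem=3, I/O yield, promote→Q0. Q0=[P5,P4] Q1=[P2,P3] Q2=[]
t=19-22: P5@Q0 runs 3, rem=6, I/O yield, promote→Q0. Q0=[P4,P5] Q1=[P2,P3] Q2=[]
t=22-25: P4@Q0 runs 3, rem=0, completes. Q0=[P5] Q1=[P2,P3] Q2=[]
t=25-28: P5@Q0 runs 3, rem=3, I/O yield, promote→Q0. Q0=[P5] Q1=[P2,P3] Q2=[]
t=28-31: P5@Q0 runs 3, rem=0, completes. Q0=[] Q1=[P2,P3] Q2=[]
t=31-36: P2@Q1 runs 5, rem=5, quantum used, demote→Q2. Q0=[] Q1=[P3] Q2=[P2]
t=36-41: P3@Q1 runs 5, rem=4, quantum used, demote→Q2. Q0=[] Q1=[] Q2=[P2,P3]
t=41-46: P2@Q2 runs 5, rem=0, completes. Q0=[] Q1=[] Q2=[P3]
t=46-50: P3@Q2 runs 4, rem=0, completes. Q0=[] Q1=[] Q2=[]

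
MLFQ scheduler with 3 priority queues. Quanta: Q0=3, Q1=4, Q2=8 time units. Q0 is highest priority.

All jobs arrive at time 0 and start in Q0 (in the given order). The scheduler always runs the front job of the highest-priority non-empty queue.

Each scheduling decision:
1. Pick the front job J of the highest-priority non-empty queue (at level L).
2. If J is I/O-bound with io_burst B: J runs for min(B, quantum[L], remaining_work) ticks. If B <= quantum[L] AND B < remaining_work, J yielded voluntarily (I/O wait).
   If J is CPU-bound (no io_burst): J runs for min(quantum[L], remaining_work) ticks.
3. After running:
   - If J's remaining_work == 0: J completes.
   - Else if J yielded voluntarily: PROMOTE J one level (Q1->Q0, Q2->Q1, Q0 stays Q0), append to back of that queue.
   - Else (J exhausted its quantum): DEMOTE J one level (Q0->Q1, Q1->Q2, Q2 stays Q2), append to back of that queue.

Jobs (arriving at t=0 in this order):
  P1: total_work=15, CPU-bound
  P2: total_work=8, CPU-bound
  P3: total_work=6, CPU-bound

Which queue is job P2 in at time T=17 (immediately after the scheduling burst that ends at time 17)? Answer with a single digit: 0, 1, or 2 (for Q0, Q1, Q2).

t=0-3: P1@Q0 runs 3, rem=12, quantum used, demote→Q1. Q0=[P2,P3] Q1=[P1] Q2=[]
t=3-6: P2@Q0 runs 3, rem=5, quantum used, demote→Q1. Q0=[P3] Q1=[P1,P2] Q2=[]
t=6-9: P3@Q0 runs 3, rem=3, quantum used, demote→Q1. Q0=[] Q1=[P1,P2,P3] Q2=[]
t=9-13: P1@Q1 runs 4, rem=8, quantum used, demote→Q2. Q0=[] Q1=[P2,P3] Q2=[P1]
t=13-17: P2@Q1 runs 4, rem=1, quantum used, demote→Q2. Q0=[] Q1=[P3] Q2=[P1,P2]
t=17-20: P3@Q1 runs 3, rem=0, completes. Q0=[] Q1=[] Q2=[P1,P2]
t=20-28: P1@Q2 runs 8, rem=0, completes. Q0=[] Q1=[] Q2=[P2]
t=28-29: P2@Q2 runs 1, rem=0, completes. Q0=[] Q1=[] Q2=[]

Answer: 2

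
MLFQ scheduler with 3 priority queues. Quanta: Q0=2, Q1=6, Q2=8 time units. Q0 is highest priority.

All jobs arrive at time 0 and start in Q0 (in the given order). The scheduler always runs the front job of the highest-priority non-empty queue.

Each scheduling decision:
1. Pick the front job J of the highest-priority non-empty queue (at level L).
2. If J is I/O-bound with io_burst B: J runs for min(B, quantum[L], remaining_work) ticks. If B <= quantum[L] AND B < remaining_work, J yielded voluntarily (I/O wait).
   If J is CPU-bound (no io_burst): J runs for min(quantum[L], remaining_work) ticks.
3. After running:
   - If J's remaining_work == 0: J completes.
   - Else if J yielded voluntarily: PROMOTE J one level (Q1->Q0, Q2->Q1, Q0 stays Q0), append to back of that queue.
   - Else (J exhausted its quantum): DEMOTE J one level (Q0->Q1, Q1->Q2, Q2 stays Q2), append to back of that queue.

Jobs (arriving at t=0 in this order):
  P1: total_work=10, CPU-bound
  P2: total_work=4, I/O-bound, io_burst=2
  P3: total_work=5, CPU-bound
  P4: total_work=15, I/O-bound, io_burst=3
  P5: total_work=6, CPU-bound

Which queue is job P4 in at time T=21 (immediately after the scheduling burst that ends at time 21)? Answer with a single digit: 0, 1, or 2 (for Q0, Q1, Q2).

Answer: 1

Derivation:
t=0-2: P1@Q0 runs 2, rem=8, quantum used, demote→Q1. Q0=[P2,P3,P4,P5] Q1=[P1] Q2=[]
t=2-4: P2@Q0 runs 2, rem=2, I/O yield, promote→Q0. Q0=[P3,P4,P5,P2] Q1=[P1] Q2=[]
t=4-6: P3@Q0 runs 2, rem=3, quantum used, demote→Q1. Q0=[P4,P5,P2] Q1=[P1,P3] Q2=[]
t=6-8: P4@Q0 runs 2, rem=13, quantum used, demote→Q1. Q0=[P5,P2] Q1=[P1,P3,P4] Q2=[]
t=8-10: P5@Q0 runs 2, rem=4, quantum used, demote→Q1. Q0=[P2] Q1=[P1,P3,P4,P5] Q2=[]
t=10-12: P2@Q0 runs 2, rem=0, completes. Q0=[] Q1=[P1,P3,P4,P5] Q2=[]
t=12-18: P1@Q1 runs 6, rem=2, quantum used, demote→Q2. Q0=[] Q1=[P3,P4,P5] Q2=[P1]
t=18-21: P3@Q1 runs 3, rem=0, completes. Q0=[] Q1=[P4,P5] Q2=[P1]
t=21-24: P4@Q1 runs 3, rem=10, I/O yield, promote→Q0. Q0=[P4] Q1=[P5] Q2=[P1]
t=24-26: P4@Q0 runs 2, rem=8, quantum used, demote→Q1. Q0=[] Q1=[P5,P4] Q2=[P1]
t=26-30: P5@Q1 runs 4, rem=0, completes. Q0=[] Q1=[P4] Q2=[P1]
t=30-33: P4@Q1 runs 3, rem=5, I/O yield, promote→Q0. Q0=[P4] Q1=[] Q2=[P1]
t=33-35: P4@Q0 runs 2, rem=3, quantum used, demote→Q1. Q0=[] Q1=[P4] Q2=[P1]
t=35-38: P4@Q1 runs 3, rem=0, completes. Q0=[] Q1=[] Q2=[P1]
t=38-40: P1@Q2 runs 2, rem=0, completes. Q0=[] Q1=[] Q2=[]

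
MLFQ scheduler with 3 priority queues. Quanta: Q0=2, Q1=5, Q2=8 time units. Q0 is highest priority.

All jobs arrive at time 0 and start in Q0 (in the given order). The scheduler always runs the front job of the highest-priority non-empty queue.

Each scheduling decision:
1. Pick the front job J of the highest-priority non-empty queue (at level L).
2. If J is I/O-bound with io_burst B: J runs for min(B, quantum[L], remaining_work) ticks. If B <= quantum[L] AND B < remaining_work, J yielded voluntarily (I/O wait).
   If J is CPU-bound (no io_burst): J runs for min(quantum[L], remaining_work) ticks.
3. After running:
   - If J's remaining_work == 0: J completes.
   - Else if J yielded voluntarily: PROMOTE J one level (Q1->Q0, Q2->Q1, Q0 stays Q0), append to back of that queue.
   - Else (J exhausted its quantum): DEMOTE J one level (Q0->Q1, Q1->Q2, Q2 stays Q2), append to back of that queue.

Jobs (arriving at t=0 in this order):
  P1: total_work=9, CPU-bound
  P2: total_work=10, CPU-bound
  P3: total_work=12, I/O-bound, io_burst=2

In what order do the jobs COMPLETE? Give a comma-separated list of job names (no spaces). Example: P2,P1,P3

t=0-2: P1@Q0 runs 2, rem=7, quantum used, demote→Q1. Q0=[P2,P3] Q1=[P1] Q2=[]
t=2-4: P2@Q0 runs 2, rem=8, quantum used, demote→Q1. Q0=[P3] Q1=[P1,P2] Q2=[]
t=4-6: P3@Q0 runs 2, rem=10, I/O yield, promote→Q0. Q0=[P3] Q1=[P1,P2] Q2=[]
t=6-8: P3@Q0 runs 2, rem=8, I/O yield, promote→Q0. Q0=[P3] Q1=[P1,P2] Q2=[]
t=8-10: P3@Q0 runs 2, rem=6, I/O yield, promote→Q0. Q0=[P3] Q1=[P1,P2] Q2=[]
t=10-12: P3@Q0 runs 2, rem=4, I/O yield, promote→Q0. Q0=[P3] Q1=[P1,P2] Q2=[]
t=12-14: P3@Q0 runs 2, rem=2, I/O yield, promote→Q0. Q0=[P3] Q1=[P1,P2] Q2=[]
t=14-16: P3@Q0 runs 2, rem=0, completes. Q0=[] Q1=[P1,P2] Q2=[]
t=16-21: P1@Q1 runs 5, rem=2, quantum used, demote→Q2. Q0=[] Q1=[P2] Q2=[P1]
t=21-26: P2@Q1 runs 5, rem=3, quantum used, demote→Q2. Q0=[] Q1=[] Q2=[P1,P2]
t=26-28: P1@Q2 runs 2, rem=0, completes. Q0=[] Q1=[] Q2=[P2]
t=28-31: P2@Q2 runs 3, rem=0, completes. Q0=[] Q1=[] Q2=[]

Answer: P3,P1,P2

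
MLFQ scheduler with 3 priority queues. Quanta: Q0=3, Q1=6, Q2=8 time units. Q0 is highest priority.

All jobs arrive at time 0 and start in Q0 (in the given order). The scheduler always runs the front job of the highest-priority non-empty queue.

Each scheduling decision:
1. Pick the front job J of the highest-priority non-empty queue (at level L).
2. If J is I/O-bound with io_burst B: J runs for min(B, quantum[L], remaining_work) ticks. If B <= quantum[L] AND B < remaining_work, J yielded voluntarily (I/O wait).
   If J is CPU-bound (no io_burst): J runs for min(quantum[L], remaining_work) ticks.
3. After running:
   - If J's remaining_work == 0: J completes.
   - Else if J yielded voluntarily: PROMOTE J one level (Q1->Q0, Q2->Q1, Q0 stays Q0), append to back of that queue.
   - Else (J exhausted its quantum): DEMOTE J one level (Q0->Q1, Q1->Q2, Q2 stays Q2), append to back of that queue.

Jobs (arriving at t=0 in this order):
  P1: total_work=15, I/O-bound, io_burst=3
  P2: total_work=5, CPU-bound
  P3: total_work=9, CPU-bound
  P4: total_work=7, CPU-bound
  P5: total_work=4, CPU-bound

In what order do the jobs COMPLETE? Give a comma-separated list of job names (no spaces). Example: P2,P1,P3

t=0-3: P1@Q0 runs 3, rem=12, I/O yield, promote→Q0. Q0=[P2,P3,P4,P5,P1] Q1=[] Q2=[]
t=3-6: P2@Q0 runs 3, rem=2, quantum used, demote→Q1. Q0=[P3,P4,P5,P1] Q1=[P2] Q2=[]
t=6-9: P3@Q0 runs 3, rem=6, quantum used, demote→Q1. Q0=[P4,P5,P1] Q1=[P2,P3] Q2=[]
t=9-12: P4@Q0 runs 3, rem=4, quantum used, demote→Q1. Q0=[P5,P1] Q1=[P2,P3,P4] Q2=[]
t=12-15: P5@Q0 runs 3, rem=1, quantum used, demote→Q1. Q0=[P1] Q1=[P2,P3,P4,P5] Q2=[]
t=15-18: P1@Q0 runs 3, rem=9, I/O yield, promote→Q0. Q0=[P1] Q1=[P2,P3,P4,P5] Q2=[]
t=18-21: P1@Q0 runs 3, rem=6, I/O yield, promote→Q0. Q0=[P1] Q1=[P2,P3,P4,P5] Q2=[]
t=21-24: P1@Q0 runs 3, rem=3, I/O yield, promote→Q0. Q0=[P1] Q1=[P2,P3,P4,P5] Q2=[]
t=24-27: P1@Q0 runs 3, rem=0, completes. Q0=[] Q1=[P2,P3,P4,P5] Q2=[]
t=27-29: P2@Q1 runs 2, rem=0, completes. Q0=[] Q1=[P3,P4,P5] Q2=[]
t=29-35: P3@Q1 runs 6, rem=0, completes. Q0=[] Q1=[P4,P5] Q2=[]
t=35-39: P4@Q1 runs 4, rem=0, completes. Q0=[] Q1=[P5] Q2=[]
t=39-40: P5@Q1 runs 1, rem=0, completes. Q0=[] Q1=[] Q2=[]

Answer: P1,P2,P3,P4,P5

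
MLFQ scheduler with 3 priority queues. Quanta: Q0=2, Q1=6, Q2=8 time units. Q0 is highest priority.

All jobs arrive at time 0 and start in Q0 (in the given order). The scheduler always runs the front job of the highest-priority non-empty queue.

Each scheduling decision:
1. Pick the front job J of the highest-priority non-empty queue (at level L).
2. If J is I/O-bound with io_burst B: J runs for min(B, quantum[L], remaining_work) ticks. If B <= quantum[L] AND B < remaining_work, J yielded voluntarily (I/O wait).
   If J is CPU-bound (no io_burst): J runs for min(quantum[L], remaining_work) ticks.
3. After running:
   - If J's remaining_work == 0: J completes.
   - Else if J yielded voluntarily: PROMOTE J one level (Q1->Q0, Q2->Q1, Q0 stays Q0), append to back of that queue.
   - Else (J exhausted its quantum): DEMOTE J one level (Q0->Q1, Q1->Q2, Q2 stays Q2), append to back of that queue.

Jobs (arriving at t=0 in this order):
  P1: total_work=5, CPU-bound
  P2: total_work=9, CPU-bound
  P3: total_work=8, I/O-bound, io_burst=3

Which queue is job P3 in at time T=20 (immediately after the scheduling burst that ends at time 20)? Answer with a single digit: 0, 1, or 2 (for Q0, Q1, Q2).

t=0-2: P1@Q0 runs 2, rem=3, quantum used, demote→Q1. Q0=[P2,P3] Q1=[P1] Q2=[]
t=2-4: P2@Q0 runs 2, rem=7, quantum used, demote→Q1. Q0=[P3] Q1=[P1,P2] Q2=[]
t=4-6: P3@Q0 runs 2, rem=6, quantum used, demote→Q1. Q0=[] Q1=[P1,P2,P3] Q2=[]
t=6-9: P1@Q1 runs 3, rem=0, completes. Q0=[] Q1=[P2,P3] Q2=[]
t=9-15: P2@Q1 runs 6, rem=1, quantum used, demote→Q2. Q0=[] Q1=[P3] Q2=[P2]
t=15-18: P3@Q1 runs 3, rem=3, I/O yield, promote→Q0. Q0=[P3] Q1=[] Q2=[P2]
t=18-20: P3@Q0 runs 2, rem=1, quantum used, demote→Q1. Q0=[] Q1=[P3] Q2=[P2]
t=20-21: P3@Q1 runs 1, rem=0, completes. Q0=[] Q1=[] Q2=[P2]
t=21-22: P2@Q2 runs 1, rem=0, completes. Q0=[] Q1=[] Q2=[]

Answer: 1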